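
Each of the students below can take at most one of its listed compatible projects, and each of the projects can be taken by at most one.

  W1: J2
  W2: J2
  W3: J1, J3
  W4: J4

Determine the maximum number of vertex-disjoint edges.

Unit-capacity flow: source→left, listed edges, right→sink; max matching = max flow.
Augmenting path W1→J2 (+1); matched 1.
Augmenting path W3→J1 (+1); matched 2.
Augmenting path W4→J4 (+1); matched 3.
No augmenting path remains; maximum matching = 3.
König certificate: {W3, W4, J2} is a vertex cover of size 3 (every listed pair touches it), so no matching can be larger.

3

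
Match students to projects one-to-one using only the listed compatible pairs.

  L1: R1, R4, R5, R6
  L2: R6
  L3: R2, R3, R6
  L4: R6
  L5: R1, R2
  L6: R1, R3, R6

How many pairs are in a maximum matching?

Unit-capacity flow: source→left, listed edges, right→sink; max matching = max flow.
Augmenting path L1→R1 (+1); matched 1.
Augmenting path L2→R6 (+1); matched 2.
Augmenting path L3→R2 (+1); matched 3.
Augmenting path L6→R3 (+1); matched 4.
Augmenting path L5→R1→L1→R4 (+1); matched 5.
No augmenting path remains; maximum matching = 5.
König certificate: {L1, L3, L5, L6, R6} is a vertex cover of size 5 (every listed pair touches it), so no matching can be larger.

5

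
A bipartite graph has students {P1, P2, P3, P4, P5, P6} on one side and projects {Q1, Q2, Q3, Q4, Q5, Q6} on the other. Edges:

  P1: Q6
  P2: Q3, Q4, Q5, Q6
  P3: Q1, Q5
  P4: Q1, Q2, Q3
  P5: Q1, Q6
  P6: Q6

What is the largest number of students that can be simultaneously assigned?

5

Unit-capacity flow: source→left, listed edges, right→sink; max matching = max flow.
Augmenting path P1→Q6 (+1); matched 1.
Augmenting path P2→Q3 (+1); matched 2.
Augmenting path P3→Q1 (+1); matched 3.
Augmenting path P4→Q2 (+1); matched 4.
Augmenting path P5→Q1→P3→Q5 (+1); matched 5.
No augmenting path remains; maximum matching = 5.
König certificate: {P2, P3, P4, P5, Q6} is a vertex cover of size 5 (every listed pair touches it), so no matching can be larger.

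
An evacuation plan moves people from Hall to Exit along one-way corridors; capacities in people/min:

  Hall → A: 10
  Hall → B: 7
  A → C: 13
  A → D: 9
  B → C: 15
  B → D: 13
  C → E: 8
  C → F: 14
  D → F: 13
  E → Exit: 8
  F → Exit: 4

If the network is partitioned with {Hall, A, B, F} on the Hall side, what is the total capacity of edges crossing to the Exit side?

54

Edges leaving {Hall, A, B, F}: A→C (13), A→D (9), B→C (15), B→D (13), F→Exit (4).
Cut capacity = 13 + 9 + 15 + 13 + 4 = 54.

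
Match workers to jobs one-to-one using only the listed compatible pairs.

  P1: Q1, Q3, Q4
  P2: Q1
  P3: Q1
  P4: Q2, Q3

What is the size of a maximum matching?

3

Unit-capacity flow: source→left, listed edges, right→sink; max matching = max flow.
Augmenting path P1→Q1 (+1); matched 1.
Augmenting path P4→Q2 (+1); matched 2.
Augmenting path P2→Q1→P1→Q3 (+1); matched 3.
No augmenting path remains; maximum matching = 3.
König certificate: {P1, P4, Q1} is a vertex cover of size 3 (every listed pair touches it), so no matching can be larger.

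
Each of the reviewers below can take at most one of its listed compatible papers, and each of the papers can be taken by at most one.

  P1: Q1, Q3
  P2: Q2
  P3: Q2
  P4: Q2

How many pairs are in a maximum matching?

Unit-capacity flow: source→left, listed edges, right→sink; max matching = max flow.
Augmenting path P1→Q1 (+1); matched 1.
Augmenting path P2→Q2 (+1); matched 2.
No augmenting path remains; maximum matching = 2.
König certificate: {P1, Q2} is a vertex cover of size 2 (every listed pair touches it), so no matching can be larger.

2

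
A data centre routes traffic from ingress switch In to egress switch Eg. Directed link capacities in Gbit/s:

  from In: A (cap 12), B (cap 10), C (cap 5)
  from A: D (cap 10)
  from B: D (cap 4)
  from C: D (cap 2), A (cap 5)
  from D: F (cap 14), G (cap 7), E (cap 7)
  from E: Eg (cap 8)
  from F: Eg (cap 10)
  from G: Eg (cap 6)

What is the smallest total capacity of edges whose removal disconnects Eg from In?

16

Augment In→A→D→E→Eg: bottleneck 7, flow now 7.
Augment In→A→D→F→Eg: bottleneck 3, flow now 10.
Augment In→B→D→F→Eg: bottleneck 4, flow now 14.
Augment In→C→D→F→Eg: bottleneck 2, flow now 16.
No augmenting path remains; maximum flow = 16.
By max-flow min-cut, the minimum cut capacity equals the max flow.
In the residual graph, reachable from In: {In, A, B, C}.
Min-cut edges: A→D (10), B→D (4), C→D (2); capacity 10 + 4 + 2 = 16.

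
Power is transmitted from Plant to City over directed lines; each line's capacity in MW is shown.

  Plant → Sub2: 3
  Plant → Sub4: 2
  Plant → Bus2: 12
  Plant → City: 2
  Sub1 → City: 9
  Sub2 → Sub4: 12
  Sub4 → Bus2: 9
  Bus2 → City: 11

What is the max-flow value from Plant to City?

13

Augment Plant→City: bottleneck 2, flow now 2.
Augment Plant→Bus2→City: bottleneck 11, flow now 13.
No augmenting path remains; maximum flow = 13.
In the residual graph, reachable from Plant: {Plant, Sub2, Sub4, Bus2}.
Min-cut edges: Plant→City (2), Bus2→City (11); capacity 2 + 11 = 13.
This cut is saturated, so no flow can exceed 13.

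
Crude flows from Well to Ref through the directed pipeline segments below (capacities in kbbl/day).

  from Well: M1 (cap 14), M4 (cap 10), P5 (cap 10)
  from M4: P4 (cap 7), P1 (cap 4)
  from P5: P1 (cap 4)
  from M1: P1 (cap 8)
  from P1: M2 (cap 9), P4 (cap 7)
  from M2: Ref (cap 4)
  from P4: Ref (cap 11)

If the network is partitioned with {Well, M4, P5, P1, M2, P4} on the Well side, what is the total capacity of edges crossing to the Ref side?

Edges leaving {Well, M4, P5, P1, M2, P4}: Well→M1 (14), M2→Ref (4), P4→Ref (11).
Cut capacity = 14 + 4 + 11 = 29.

29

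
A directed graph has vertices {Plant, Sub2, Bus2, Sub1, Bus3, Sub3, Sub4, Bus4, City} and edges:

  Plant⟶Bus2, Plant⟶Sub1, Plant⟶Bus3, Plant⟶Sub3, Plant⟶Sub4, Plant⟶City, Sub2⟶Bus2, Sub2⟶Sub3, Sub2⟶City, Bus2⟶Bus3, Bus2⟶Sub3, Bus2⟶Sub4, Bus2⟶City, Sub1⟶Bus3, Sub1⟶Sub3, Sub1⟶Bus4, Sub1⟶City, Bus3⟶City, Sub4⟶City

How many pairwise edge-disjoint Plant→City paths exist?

Assign every edge capacity 1; by Menger, the answer equals the max flow.
Path Plant→City (+1); total 1.
Path Plant→Bus2→City (+1); total 2.
Path Plant→Sub1→City (+1); total 3.
Path Plant→Bus3→City (+1); total 4.
Path Plant→Sub4→City (+1); total 5.
No residual Plant→City path; max flow = 5.
Certifying cut of size 5: {Plant→Bus2, Plant→Bus3, Plant→City, Plant→Sub1, Plant→Sub4}.

5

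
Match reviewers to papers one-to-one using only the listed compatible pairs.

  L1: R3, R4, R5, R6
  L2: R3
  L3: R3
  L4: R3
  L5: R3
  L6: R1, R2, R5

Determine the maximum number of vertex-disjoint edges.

Unit-capacity flow: source→left, listed edges, right→sink; max matching = max flow.
Augmenting path L1→R3 (+1); matched 1.
Augmenting path L6→R1 (+1); matched 2.
Augmenting path L2→R3→L1→R4 (+1); matched 3.
No augmenting path remains; maximum matching = 3.
König certificate: {L1, L6, R3} is a vertex cover of size 3 (every listed pair touches it), so no matching can be larger.

3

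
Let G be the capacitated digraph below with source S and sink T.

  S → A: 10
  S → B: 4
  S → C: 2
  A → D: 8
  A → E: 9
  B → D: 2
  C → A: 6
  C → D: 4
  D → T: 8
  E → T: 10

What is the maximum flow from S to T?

Augment S→A→D→T: bottleneck 8, flow now 8.
Augment S→A→E→T: bottleneck 2, flow now 10.
Augment S→C→A→E→T: bottleneck 2, flow now 12.
Augment S→B→D→A→E→T: bottleneck 2, flow now 14. (uses reverse residual edge)
No augmenting path remains; maximum flow = 14.
In the residual graph, reachable from S: {S, B}.
Min-cut edges: S→A (10), S→C (2), B→D (2); capacity 10 + 2 + 2 = 14.
This cut is saturated, so no flow can exceed 14.

14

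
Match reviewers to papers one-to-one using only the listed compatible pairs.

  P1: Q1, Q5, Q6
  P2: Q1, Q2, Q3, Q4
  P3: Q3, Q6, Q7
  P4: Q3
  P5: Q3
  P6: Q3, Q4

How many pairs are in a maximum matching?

Unit-capacity flow: source→left, listed edges, right→sink; max matching = max flow.
Augmenting path P1→Q1 (+1); matched 1.
Augmenting path P2→Q2 (+1); matched 2.
Augmenting path P3→Q3 (+1); matched 3.
Augmenting path P6→Q4 (+1); matched 4.
Augmenting path P4→Q3→P3→Q6 (+1); matched 5.
No augmenting path remains; maximum matching = 5.
König certificate: {P1, P2, P3, P6, Q3} is a vertex cover of size 5 (every listed pair touches it), so no matching can be larger.

5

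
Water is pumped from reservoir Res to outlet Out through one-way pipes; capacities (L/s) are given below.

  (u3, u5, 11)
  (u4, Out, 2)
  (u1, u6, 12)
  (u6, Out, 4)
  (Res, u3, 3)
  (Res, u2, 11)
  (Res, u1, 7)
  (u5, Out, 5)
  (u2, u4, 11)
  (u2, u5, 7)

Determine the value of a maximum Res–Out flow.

Augment Res→u1→u6→Out: bottleneck 4, flow now 4.
Augment Res→u2→u4→Out: bottleneck 2, flow now 6.
Augment Res→u2→u5→Out: bottleneck 5, flow now 11.
No augmenting path remains; maximum flow = 11.
In the residual graph, reachable from Res: {Res, u1, u2, u3, u4, u5, u6}.
Min-cut edges: u4→Out (2), u5→Out (5), u6→Out (4); capacity 2 + 5 + 4 = 11.
This cut is saturated, so no flow can exceed 11.

11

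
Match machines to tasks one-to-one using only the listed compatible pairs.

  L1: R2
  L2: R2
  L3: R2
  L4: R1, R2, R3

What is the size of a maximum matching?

2

Unit-capacity flow: source→left, listed edges, right→sink; max matching = max flow.
Augmenting path L1→R2 (+1); matched 1.
Augmenting path L4→R1 (+1); matched 2.
No augmenting path remains; maximum matching = 2.
König certificate: {L4, R2} is a vertex cover of size 2 (every listed pair touches it), so no matching can be larger.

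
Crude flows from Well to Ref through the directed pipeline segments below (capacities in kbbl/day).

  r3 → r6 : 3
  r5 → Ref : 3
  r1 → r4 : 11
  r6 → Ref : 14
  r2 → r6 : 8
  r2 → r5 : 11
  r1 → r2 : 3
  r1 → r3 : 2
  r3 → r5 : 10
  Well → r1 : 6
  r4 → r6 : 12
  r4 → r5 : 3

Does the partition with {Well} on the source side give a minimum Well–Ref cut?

Yes — it is a minimum cut (capacity 6).

Given cut capacity: 6 = 6.
Augment Well→r1→r2→r5→Ref: bottleneck 3, flow now 3.
Augment Well→r1→r3→r6→Ref: bottleneck 2, flow now 5.
Augment Well→r1→r4→r6→Ref: bottleneck 1, flow now 6.
No augmenting path remains; maximum flow = 6.
Cut capacity 6 equals the max flow, so it is a minimum cut.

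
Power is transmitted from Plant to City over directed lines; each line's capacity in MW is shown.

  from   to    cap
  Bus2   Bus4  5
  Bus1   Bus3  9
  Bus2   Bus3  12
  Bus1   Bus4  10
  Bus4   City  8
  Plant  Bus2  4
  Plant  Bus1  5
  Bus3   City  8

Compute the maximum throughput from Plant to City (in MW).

9

Augment Plant→Bus2→Bus4→City: bottleneck 4, flow now 4.
Augment Plant→Bus1→Bus4→City: bottleneck 4, flow now 8.
Augment Plant→Bus1→Bus3→City: bottleneck 1, flow now 9.
No augmenting path remains; maximum flow = 9.
In the residual graph, reachable from Plant: {Plant}.
Min-cut edges: Plant→Bus2 (4), Plant→Bus1 (5); capacity 4 + 5 = 9.
This cut is saturated, so no flow can exceed 9.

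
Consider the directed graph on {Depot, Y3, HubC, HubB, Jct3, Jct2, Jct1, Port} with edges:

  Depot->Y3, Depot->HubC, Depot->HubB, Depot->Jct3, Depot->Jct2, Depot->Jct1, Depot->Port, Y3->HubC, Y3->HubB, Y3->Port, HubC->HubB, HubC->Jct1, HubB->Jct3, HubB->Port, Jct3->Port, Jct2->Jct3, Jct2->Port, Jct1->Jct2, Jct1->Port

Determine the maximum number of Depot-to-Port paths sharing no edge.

Assign every edge capacity 1; by Menger, the answer equals the max flow.
Path Depot→Port (+1); total 1.
Path Depot→Y3→Port (+1); total 2.
Path Depot→HubB→Port (+1); total 3.
Path Depot→Jct3→Port (+1); total 4.
Path Depot→Jct2→Port (+1); total 5.
Path Depot→Jct1→Port (+1); total 6.
No residual Depot→Port path; max flow = 6.
Certifying cut of size 6: {Depot→Port, Depot→Y3, HubB→Port, Jct1→Port, Jct2→Port, Jct3→Port}.

6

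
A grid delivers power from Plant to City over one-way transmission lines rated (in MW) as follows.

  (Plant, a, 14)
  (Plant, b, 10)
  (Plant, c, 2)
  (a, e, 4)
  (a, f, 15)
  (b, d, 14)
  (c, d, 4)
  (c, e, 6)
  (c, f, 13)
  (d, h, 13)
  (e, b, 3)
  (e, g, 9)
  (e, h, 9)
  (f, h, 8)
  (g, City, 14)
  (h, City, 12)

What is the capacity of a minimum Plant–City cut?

Augment Plant→a→e→g→City: bottleneck 4, flow now 4.
Augment Plant→a→f→h→City: bottleneck 8, flow now 12.
Augment Plant→b→d→h→City: bottleneck 4, flow now 16.
Augment Plant→c→e→g→City: bottleneck 2, flow now 18.
No augmenting path remains; maximum flow = 18.
By max-flow min-cut, the minimum cut capacity equals the max flow.
In the residual graph, reachable from Plant: {Plant, a, b, d, f, h}.
Min-cut edges: Plant→c (2), a→e (4), h→City (12); capacity 2 + 4 + 12 = 18.

18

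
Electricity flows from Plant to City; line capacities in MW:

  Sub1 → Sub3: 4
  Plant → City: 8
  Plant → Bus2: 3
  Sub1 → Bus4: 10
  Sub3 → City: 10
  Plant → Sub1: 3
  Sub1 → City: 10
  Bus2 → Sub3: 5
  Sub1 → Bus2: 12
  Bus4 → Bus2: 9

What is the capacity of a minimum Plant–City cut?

Augment Plant→City: bottleneck 8, flow now 8.
Augment Plant→Sub1→City: bottleneck 3, flow now 11.
Augment Plant→Bus2→Sub3→City: bottleneck 3, flow now 14.
No augmenting path remains; maximum flow = 14.
By max-flow min-cut, the minimum cut capacity equals the max flow.
In the residual graph, reachable from Plant: {Plant}.
Min-cut edges: Plant→Sub1 (3), Plant→Bus2 (3), Plant→City (8); capacity 3 + 3 + 8 = 14.

14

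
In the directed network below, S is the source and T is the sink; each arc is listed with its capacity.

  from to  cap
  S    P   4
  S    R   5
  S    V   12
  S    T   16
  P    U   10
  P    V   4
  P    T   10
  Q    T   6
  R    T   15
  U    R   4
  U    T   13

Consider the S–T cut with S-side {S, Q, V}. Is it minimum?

No — its capacity is 31, but the minimum cut has capacity 25.

Given cut capacity: 4 + 5 + 16 + 6 = 31.
Augment S→T: bottleneck 16, flow now 16.
Augment S→P→T: bottleneck 4, flow now 20.
Augment S→R→T: bottleneck 5, flow now 25.
No augmenting path remains; maximum flow = 25.
In the residual graph, reachable from S: {S, V}.
Min-cut edges: S→P (4), S→R (5), S→T (16); capacity 4 + 5 + 16 = 25.
Cut capacity 31 exceeds the max flow 25, so it is not minimum.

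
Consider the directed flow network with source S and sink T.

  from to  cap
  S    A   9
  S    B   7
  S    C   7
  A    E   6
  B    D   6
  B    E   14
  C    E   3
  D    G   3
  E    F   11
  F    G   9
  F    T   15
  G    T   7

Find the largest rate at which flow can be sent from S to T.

14

Augment S→A→E→F→T: bottleneck 6, flow now 6.
Augment S→B→D→G→T: bottleneck 3, flow now 9.
Augment S→B→E→F→T: bottleneck 4, flow now 13.
Augment S→C→E→F→T: bottleneck 1, flow now 14.
No augmenting path remains; maximum flow = 14.
In the residual graph, reachable from S: {S, A, B, C, D, E}.
Min-cut edges: D→G (3), E→F (11); capacity 3 + 11 = 14.
This cut is saturated, so no flow can exceed 14.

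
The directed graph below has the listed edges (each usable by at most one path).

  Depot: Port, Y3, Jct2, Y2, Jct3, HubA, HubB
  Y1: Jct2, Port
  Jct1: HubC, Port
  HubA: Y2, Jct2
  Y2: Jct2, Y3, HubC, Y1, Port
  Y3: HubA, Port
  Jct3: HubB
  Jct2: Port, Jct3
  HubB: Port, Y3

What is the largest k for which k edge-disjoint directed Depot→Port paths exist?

Assign every edge capacity 1; by Menger, the answer equals the max flow.
Path Depot→Port (+1); total 1.
Path Depot→Y2→Port (+1); total 2.
Path Depot→HubB→Port (+1); total 3.
Path Depot→Y3→Port (+1); total 4.
Path Depot→Jct2→Port (+1); total 5.
Path Depot→HubA→Y2→Y1→Port (+1); total 6.
No residual Depot→Port path; max flow = 6.
Certifying cut of size 6: {Depot→Port, Depot→Y2, HubA→Y2, HubB→Port, Jct2→Port, Y3→Port}.

6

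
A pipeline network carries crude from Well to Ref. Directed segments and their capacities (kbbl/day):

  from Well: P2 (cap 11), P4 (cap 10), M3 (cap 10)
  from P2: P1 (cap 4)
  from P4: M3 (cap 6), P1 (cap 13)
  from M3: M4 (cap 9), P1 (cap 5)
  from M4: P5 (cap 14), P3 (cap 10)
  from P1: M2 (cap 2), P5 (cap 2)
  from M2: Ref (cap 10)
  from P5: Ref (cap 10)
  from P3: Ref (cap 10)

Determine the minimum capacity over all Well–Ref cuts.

Augment Well→P2→P1→M2→Ref: bottleneck 2, flow now 2.
Augment Well→P2→P1→P5→Ref: bottleneck 2, flow now 4.
Augment Well→M3→M4→P5→Ref: bottleneck 8, flow now 12.
Augment Well→M3→M4→P3→Ref: bottleneck 1, flow now 13.
No augmenting path remains; maximum flow = 13.
By max-flow min-cut, the minimum cut capacity equals the max flow.
In the residual graph, reachable from Well: {Well, P2, P4, M3, P1}.
Min-cut edges: M3→M4 (9), P1→M2 (2), P1→P5 (2); capacity 9 + 2 + 2 = 13.

13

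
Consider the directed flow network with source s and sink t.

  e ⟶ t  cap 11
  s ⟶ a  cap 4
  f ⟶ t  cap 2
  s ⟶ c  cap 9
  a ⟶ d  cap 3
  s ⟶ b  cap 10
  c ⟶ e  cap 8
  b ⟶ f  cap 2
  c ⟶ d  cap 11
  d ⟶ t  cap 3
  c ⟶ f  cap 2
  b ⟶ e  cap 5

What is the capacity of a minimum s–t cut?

16

Augment s→a→d→t: bottleneck 3, flow now 3.
Augment s→b→e→t: bottleneck 5, flow now 8.
Augment s→b→f→t: bottleneck 2, flow now 10.
Augment s→c→e→t: bottleneck 6, flow now 16.
No augmenting path remains; maximum flow = 16.
By max-flow min-cut, the minimum cut capacity equals the max flow.
In the residual graph, reachable from s: {s, a, b, c, d, e, f}.
Min-cut edges: d→t (3), e→t (11), f→t (2); capacity 3 + 11 + 2 = 16.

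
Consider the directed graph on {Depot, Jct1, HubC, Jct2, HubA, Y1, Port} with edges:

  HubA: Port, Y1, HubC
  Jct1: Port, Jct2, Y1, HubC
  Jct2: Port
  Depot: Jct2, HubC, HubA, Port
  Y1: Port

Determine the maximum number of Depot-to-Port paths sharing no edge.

3

Assign every edge capacity 1; by Menger, the answer equals the max flow.
Path Depot→Port (+1); total 1.
Path Depot→Jct2→Port (+1); total 2.
Path Depot→HubA→Port (+1); total 3.
No residual Depot→Port path; max flow = 3.
Certifying cut of size 3: {Depot→HubA, Depot→Jct2, Depot→Port}.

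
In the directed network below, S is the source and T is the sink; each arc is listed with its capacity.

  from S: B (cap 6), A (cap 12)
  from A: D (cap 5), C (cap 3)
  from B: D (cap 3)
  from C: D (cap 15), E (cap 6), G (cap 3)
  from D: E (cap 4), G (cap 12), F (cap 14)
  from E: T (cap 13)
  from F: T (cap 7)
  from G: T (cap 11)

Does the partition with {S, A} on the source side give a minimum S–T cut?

Given cut capacity: 6 + 3 + 5 = 14.
Augment S→A→C→E→T: bottleneck 3, flow now 3.
Augment S→A→D→E→T: bottleneck 4, flow now 7.
Augment S→A→D→F→T: bottleneck 1, flow now 8.
Augment S→B→D→F→T: bottleneck 3, flow now 11.
No augmenting path remains; maximum flow = 11.
In the residual graph, reachable from S: {S, A, B}.
Min-cut edges: A→C (3), A→D (5), B→D (3); capacity 3 + 5 + 3 = 11.
Cut capacity 14 exceeds the max flow 11, so it is not minimum.

No — its capacity is 14, but the minimum cut has capacity 11.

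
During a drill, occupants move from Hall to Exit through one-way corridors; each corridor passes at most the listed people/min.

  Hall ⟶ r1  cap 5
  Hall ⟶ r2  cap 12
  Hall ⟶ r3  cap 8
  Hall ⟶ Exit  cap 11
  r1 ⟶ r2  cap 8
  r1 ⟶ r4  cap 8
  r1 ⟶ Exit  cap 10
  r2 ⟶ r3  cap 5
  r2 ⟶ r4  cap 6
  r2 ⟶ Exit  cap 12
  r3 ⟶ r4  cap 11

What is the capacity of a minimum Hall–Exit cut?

28

Augment Hall→Exit: bottleneck 11, flow now 11.
Augment Hall→r1→Exit: bottleneck 5, flow now 16.
Augment Hall→r2→Exit: bottleneck 12, flow now 28.
No augmenting path remains; maximum flow = 28.
By max-flow min-cut, the minimum cut capacity equals the max flow.
In the residual graph, reachable from Hall: {Hall, r3, r4}.
Min-cut edges: Hall→r1 (5), Hall→r2 (12), Hall→Exit (11); capacity 5 + 12 + 11 = 28.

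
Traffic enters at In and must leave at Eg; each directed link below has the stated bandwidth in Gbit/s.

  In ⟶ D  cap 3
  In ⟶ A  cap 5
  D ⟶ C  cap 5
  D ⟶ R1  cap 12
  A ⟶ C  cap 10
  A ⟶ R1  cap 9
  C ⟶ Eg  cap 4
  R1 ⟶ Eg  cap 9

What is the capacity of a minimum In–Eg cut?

Augment In→D→C→Eg: bottleneck 3, flow now 3.
Augment In→A→C→Eg: bottleneck 1, flow now 4.
Augment In→A→R1→Eg: bottleneck 4, flow now 8.
No augmenting path remains; maximum flow = 8.
By max-flow min-cut, the minimum cut capacity equals the max flow.
In the residual graph, reachable from In: {In}.
Min-cut edges: In→D (3), In→A (5); capacity 3 + 5 = 8.

8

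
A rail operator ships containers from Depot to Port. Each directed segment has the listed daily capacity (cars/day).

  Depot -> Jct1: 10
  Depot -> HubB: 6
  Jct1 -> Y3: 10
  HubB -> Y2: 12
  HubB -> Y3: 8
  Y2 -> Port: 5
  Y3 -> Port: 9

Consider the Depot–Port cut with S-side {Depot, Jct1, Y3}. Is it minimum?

Given cut capacity: 6 + 9 = 15.
Augment Depot→Jct1→Y3→Port: bottleneck 9, flow now 9.
Augment Depot→HubB→Y2→Port: bottleneck 5, flow now 14.
No augmenting path remains; maximum flow = 14.
In the residual graph, reachable from Depot: {Depot, Jct1, HubB, Y2, Y3}.
Min-cut edges: Y2→Port (5), Y3→Port (9); capacity 5 + 9 = 14.
Cut capacity 15 exceeds the max flow 14, so it is not minimum.

No — its capacity is 15, but the minimum cut has capacity 14.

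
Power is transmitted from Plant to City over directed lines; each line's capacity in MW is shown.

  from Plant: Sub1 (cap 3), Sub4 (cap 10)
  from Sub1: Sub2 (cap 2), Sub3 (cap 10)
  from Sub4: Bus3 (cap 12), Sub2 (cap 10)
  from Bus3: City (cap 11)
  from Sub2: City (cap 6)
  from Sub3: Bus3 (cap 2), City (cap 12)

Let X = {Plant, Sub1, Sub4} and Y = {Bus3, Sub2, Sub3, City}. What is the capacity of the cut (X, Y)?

34

Edges leaving {Plant, Sub1, Sub4}: Sub1→Sub2 (2), Sub1→Sub3 (10), Sub4→Bus3 (12), Sub4→Sub2 (10).
Cut capacity = 2 + 10 + 12 + 10 = 34.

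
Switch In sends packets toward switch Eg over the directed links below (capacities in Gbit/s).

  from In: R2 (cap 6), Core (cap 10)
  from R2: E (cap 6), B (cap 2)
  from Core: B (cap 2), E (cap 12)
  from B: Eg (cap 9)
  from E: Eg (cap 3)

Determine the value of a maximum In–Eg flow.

Augment In→R2→B→Eg: bottleneck 2, flow now 2.
Augment In→R2→E→Eg: bottleneck 3, flow now 5.
Augment In→Core→B→Eg: bottleneck 2, flow now 7.
No augmenting path remains; maximum flow = 7.
In the residual graph, reachable from In: {In, R2, Core, E}.
Min-cut edges: R2→B (2), Core→B (2), E→Eg (3); capacity 2 + 2 + 3 = 7.
This cut is saturated, so no flow can exceed 7.

7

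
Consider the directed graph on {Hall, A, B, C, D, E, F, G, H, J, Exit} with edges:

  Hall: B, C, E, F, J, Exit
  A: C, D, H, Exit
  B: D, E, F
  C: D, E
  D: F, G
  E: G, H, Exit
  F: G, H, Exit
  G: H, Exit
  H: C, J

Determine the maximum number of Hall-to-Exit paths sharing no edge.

4

Assign every edge capacity 1; by Menger, the answer equals the max flow.
Path Hall→Exit (+1); total 1.
Path Hall→E→Exit (+1); total 2.
Path Hall→F→Exit (+1); total 3.
Path Hall→B→D→G→Exit (+1); total 4.
No residual Hall→Exit path; max flow = 4.
Certifying cut of size 4: {E→Exit, F→Exit, G→Exit, Hall→Exit}.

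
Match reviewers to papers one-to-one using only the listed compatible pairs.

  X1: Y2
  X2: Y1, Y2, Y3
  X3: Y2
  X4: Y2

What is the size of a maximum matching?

Unit-capacity flow: source→left, listed edges, right→sink; max matching = max flow.
Augmenting path X1→Y2 (+1); matched 1.
Augmenting path X2→Y1 (+1); matched 2.
No augmenting path remains; maximum matching = 2.
König certificate: {X2, Y2} is a vertex cover of size 2 (every listed pair touches it), so no matching can be larger.

2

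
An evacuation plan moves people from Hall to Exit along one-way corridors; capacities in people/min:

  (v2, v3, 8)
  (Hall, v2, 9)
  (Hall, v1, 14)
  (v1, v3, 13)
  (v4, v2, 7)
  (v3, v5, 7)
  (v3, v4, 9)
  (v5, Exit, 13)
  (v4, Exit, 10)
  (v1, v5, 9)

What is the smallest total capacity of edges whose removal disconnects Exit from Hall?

Augment Hall→v1→v5→Exit: bottleneck 9, flow now 9.
Augment Hall→v1→v3→v4→Exit: bottleneck 5, flow now 14.
Augment Hall→v2→v3→v4→Exit: bottleneck 4, flow now 18.
Augment Hall→v2→v3→v5→Exit: bottleneck 4, flow now 22.
No augmenting path remains; maximum flow = 22.
By max-flow min-cut, the minimum cut capacity equals the max flow.
In the residual graph, reachable from Hall: {Hall, v2}.
Min-cut edges: Hall→v1 (14), v2→v3 (8); capacity 14 + 8 = 22.

22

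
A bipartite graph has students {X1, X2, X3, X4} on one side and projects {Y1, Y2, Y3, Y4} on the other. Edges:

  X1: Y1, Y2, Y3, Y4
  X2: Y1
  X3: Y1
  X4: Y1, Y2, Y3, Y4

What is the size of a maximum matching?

Unit-capacity flow: source→left, listed edges, right→sink; max matching = max flow.
Augmenting path X1→Y1 (+1); matched 1.
Augmenting path X4→Y2 (+1); matched 2.
Augmenting path X2→Y1→X1→Y3 (+1); matched 3.
No augmenting path remains; maximum matching = 3.
König certificate: {X1, X4, Y1} is a vertex cover of size 3 (every listed pair touches it), so no matching can be larger.

3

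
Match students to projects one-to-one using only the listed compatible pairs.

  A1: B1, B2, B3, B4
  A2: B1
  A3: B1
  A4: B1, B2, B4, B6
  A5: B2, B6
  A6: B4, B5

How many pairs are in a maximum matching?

Unit-capacity flow: source→left, listed edges, right→sink; max matching = max flow.
Augmenting path A1→B1 (+1); matched 1.
Augmenting path A4→B2 (+1); matched 2.
Augmenting path A5→B6 (+1); matched 3.
Augmenting path A6→B4 (+1); matched 4.
Augmenting path A2→B1→A1→B3 (+1); matched 5.
No augmenting path remains; maximum matching = 5.
König certificate: {A1, A4, A5, A6, B1} is a vertex cover of size 5 (every listed pair touches it), so no matching can be larger.

5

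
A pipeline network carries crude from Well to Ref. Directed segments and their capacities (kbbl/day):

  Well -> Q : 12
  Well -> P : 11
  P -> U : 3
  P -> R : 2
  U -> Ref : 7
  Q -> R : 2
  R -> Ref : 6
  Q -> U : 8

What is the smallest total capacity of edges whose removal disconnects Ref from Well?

Augment Well→P→R→Ref: bottleneck 2, flow now 2.
Augment Well→P→U→Ref: bottleneck 3, flow now 5.
Augment Well→Q→R→Ref: bottleneck 2, flow now 7.
Augment Well→Q→U→Ref: bottleneck 4, flow now 11.
No augmenting path remains; maximum flow = 11.
By max-flow min-cut, the minimum cut capacity equals the max flow.
In the residual graph, reachable from Well: {Well, P, Q, U}.
Min-cut edges: P→R (2), Q→R (2), U→Ref (7); capacity 2 + 2 + 7 = 11.

11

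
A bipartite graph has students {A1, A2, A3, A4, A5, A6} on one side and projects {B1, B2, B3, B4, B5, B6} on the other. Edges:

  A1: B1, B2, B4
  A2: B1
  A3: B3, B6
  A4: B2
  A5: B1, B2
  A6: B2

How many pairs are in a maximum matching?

Unit-capacity flow: source→left, listed edges, right→sink; max matching = max flow.
Augmenting path A1→B1 (+1); matched 1.
Augmenting path A3→B3 (+1); matched 2.
Augmenting path A4→B2 (+1); matched 3.
Augmenting path A2→B1→A1→B4 (+1); matched 4.
No augmenting path remains; maximum matching = 4.
König certificate: {A1, A3, B1, B2} is a vertex cover of size 4 (every listed pair touches it), so no matching can be larger.

4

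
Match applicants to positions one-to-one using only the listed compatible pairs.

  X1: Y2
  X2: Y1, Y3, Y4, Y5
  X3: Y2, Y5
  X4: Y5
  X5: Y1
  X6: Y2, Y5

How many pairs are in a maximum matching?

4

Unit-capacity flow: source→left, listed edges, right→sink; max matching = max flow.
Augmenting path X1→Y2 (+1); matched 1.
Augmenting path X2→Y1 (+1); matched 2.
Augmenting path X3→Y5 (+1); matched 3.
Augmenting path X5→Y1→X2→Y3 (+1); matched 4.
No augmenting path remains; maximum matching = 4.
König certificate: {X2, X5, Y2, Y5} is a vertex cover of size 4 (every listed pair touches it), so no matching can be larger.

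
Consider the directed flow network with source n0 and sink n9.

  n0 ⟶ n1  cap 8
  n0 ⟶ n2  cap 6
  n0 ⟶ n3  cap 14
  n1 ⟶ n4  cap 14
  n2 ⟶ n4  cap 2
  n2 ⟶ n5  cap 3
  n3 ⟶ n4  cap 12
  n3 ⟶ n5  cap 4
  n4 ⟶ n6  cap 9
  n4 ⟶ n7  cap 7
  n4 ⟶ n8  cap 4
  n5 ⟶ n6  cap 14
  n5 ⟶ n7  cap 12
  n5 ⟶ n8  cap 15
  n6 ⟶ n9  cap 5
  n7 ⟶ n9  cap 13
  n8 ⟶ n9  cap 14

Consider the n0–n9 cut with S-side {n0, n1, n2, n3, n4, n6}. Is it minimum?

Yes — it is a minimum cut (capacity 23).

Given cut capacity: 3 + 4 + 7 + 4 + 5 = 23.
Augment n0→n1→n4→n6→n9: bottleneck 5, flow now 5.
Augment n0→n1→n4→n7→n9: bottleneck 3, flow now 8.
Augment n0→n2→n4→n7→n9: bottleneck 2, flow now 10.
Augment n0→n2→n5→n7→n9: bottleneck 3, flow now 13.
Augment n0→n3→n4→n7→n9: bottleneck 2, flow now 15.
Augment n0→n3→n4→n8→n9: bottleneck 4, flow now 19.
Augment n0→n3→n5→n7→n9: bottleneck 3, flow now 22.
Augment n0→n3→n5→n8→n9: bottleneck 1, flow now 23.
No augmenting path remains; maximum flow = 23.
Cut capacity 23 equals the max flow, so it is a minimum cut.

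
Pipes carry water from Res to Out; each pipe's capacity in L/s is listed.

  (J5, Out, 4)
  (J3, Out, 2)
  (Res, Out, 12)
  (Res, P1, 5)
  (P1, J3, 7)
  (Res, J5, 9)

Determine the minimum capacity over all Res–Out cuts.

Augment Res→Out: bottleneck 12, flow now 12.
Augment Res→J5→Out: bottleneck 4, flow now 16.
Augment Res→P1→J3→Out: bottleneck 2, flow now 18.
No augmenting path remains; maximum flow = 18.
By max-flow min-cut, the minimum cut capacity equals the max flow.
In the residual graph, reachable from Res: {Res, P1, J3, J5}.
Min-cut edges: Res→Out (12), J3→Out (2), J5→Out (4); capacity 12 + 2 + 4 = 18.

18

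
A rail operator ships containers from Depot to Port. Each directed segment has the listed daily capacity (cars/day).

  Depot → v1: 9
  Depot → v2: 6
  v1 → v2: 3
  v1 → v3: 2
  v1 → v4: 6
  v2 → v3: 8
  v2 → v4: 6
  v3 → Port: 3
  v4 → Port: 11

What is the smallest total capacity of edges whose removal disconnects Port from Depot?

Augment Depot→v1→v3→Port: bottleneck 2, flow now 2.
Augment Depot→v1→v4→Port: bottleneck 6, flow now 8.
Augment Depot→v2→v3→Port: bottleneck 1, flow now 9.
Augment Depot→v2→v4→Port: bottleneck 5, flow now 14.
No augmenting path remains; maximum flow = 14.
By max-flow min-cut, the minimum cut capacity equals the max flow.
In the residual graph, reachable from Depot: {Depot, v1, v2, v3, v4}.
Min-cut edges: v3→Port (3), v4→Port (11); capacity 3 + 11 = 14.

14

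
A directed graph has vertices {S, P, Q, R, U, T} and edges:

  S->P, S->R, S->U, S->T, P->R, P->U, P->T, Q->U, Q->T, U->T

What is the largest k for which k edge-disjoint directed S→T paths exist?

Assign every edge capacity 1; by Menger, the answer equals the max flow.
Path S→T (+1); total 1.
Path S→P→T (+1); total 2.
Path S→U→T (+1); total 3.
No residual S→T path; max flow = 3.
Certifying cut of size 3: {S→P, S→T, S→U}.

3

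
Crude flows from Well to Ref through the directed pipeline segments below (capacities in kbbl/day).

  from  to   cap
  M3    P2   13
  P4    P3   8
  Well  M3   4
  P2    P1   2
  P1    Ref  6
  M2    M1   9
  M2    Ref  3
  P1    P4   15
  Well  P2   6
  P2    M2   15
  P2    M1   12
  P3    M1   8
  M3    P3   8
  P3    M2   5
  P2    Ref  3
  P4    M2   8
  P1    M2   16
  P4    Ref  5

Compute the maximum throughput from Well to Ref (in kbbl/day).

Augment Well→P2→Ref: bottleneck 3, flow now 3.
Augment Well→P2→P1→Ref: bottleneck 2, flow now 5.
Augment Well→P2→M2→Ref: bottleneck 1, flow now 6.
Augment Well→M3→P2→M2→Ref: bottleneck 2, flow now 8.
No augmenting path remains; maximum flow = 8.
In the residual graph, reachable from Well: {Well, M3, P2, P3, M2, M1}.
Min-cut edges: P2→P1 (2), P2→Ref (3), M2→Ref (3); capacity 2 + 3 + 3 = 8.
This cut is saturated, so no flow can exceed 8.

8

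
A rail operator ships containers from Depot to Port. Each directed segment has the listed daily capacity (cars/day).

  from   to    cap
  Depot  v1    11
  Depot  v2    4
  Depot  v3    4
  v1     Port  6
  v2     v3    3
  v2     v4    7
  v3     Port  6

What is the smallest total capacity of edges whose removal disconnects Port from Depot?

Augment Depot→v1→Port: bottleneck 6, flow now 6.
Augment Depot→v3→Port: bottleneck 4, flow now 10.
Augment Depot→v2→v3→Port: bottleneck 2, flow now 12.
No augmenting path remains; maximum flow = 12.
By max-flow min-cut, the minimum cut capacity equals the max flow.
In the residual graph, reachable from Depot: {Depot, v1, v2, v3, v4}.
Min-cut edges: v1→Port (6), v3→Port (6); capacity 6 + 6 = 12.

12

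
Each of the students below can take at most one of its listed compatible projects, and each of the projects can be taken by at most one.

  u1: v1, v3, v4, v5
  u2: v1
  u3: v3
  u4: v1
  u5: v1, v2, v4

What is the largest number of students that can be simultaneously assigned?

Unit-capacity flow: source→left, listed edges, right→sink; max matching = max flow.
Augmenting path u1→v1 (+1); matched 1.
Augmenting path u3→v3 (+1); matched 2.
Augmenting path u5→v2 (+1); matched 3.
Augmenting path u2→v1→u1→v4 (+1); matched 4.
No augmenting path remains; maximum matching = 4.
König certificate: {u1, u3, u5, v1} is a vertex cover of size 4 (every listed pair touches it), so no matching can be larger.

4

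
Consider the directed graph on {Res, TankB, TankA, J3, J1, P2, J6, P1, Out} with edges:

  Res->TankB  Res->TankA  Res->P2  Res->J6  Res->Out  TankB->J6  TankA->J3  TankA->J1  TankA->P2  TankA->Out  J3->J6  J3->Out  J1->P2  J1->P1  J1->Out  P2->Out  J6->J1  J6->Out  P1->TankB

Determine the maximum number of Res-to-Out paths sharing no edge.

Assign every edge capacity 1; by Menger, the answer equals the max flow.
Path Res→Out (+1); total 1.
Path Res→TankA→Out (+1); total 2.
Path Res→P2→Out (+1); total 3.
Path Res→J6→Out (+1); total 4.
Path Res→TankB→J6→J1→Out (+1); total 5.
No residual Res→Out path; max flow = 5.
Certifying cut of size 5: {Res→J6, Res→Out, Res→P2, Res→TankA, Res→TankB}.

5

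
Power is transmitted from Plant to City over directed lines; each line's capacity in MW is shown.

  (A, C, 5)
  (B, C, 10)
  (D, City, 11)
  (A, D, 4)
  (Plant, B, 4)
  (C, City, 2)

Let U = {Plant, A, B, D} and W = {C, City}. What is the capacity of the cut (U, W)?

Edges leaving {Plant, A, B, D}: A→C (5), B→C (10), D→City (11).
Cut capacity = 5 + 10 + 11 = 26.

26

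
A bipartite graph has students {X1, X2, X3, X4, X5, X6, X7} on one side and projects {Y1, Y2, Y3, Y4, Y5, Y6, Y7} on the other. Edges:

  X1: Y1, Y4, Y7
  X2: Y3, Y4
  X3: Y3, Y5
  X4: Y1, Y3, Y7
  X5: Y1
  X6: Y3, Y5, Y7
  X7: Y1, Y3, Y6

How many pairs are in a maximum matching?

Unit-capacity flow: source→left, listed edges, right→sink; max matching = max flow.
Augmenting path X1→Y1 (+1); matched 1.
Augmenting path X2→Y3 (+1); matched 2.
Augmenting path X3→Y5 (+1); matched 3.
Augmenting path X4→Y7 (+1); matched 4.
Augmenting path X7→Y6 (+1); matched 5.
Augmenting path X5→Y1→X1→Y4 (+1); matched 6.
No augmenting path remains; maximum matching = 6.
König certificate: {X7, Y1, Y3, Y4, Y5, Y7} is a vertex cover of size 6 (every listed pair touches it), so no matching can be larger.

6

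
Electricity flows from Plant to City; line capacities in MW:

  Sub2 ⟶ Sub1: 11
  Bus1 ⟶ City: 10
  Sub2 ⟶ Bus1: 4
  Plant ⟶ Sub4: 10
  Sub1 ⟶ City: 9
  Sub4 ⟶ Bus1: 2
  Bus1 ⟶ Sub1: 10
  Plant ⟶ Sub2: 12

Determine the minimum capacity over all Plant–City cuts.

Augment Plant→Sub2→Sub1→City: bottleneck 9, flow now 9.
Augment Plant→Sub2→Bus1→City: bottleneck 3, flow now 12.
Augment Plant→Sub4→Bus1→City: bottleneck 2, flow now 14.
No augmenting path remains; maximum flow = 14.
By max-flow min-cut, the minimum cut capacity equals the max flow.
In the residual graph, reachable from Plant: {Plant, Sub4}.
Min-cut edges: Plant→Sub2 (12), Sub4→Bus1 (2); capacity 12 + 2 = 14.

14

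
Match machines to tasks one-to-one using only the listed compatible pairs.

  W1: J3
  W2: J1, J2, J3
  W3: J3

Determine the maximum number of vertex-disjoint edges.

Unit-capacity flow: source→left, listed edges, right→sink; max matching = max flow.
Augmenting path W1→J3 (+1); matched 1.
Augmenting path W2→J1 (+1); matched 2.
No augmenting path remains; maximum matching = 2.
König certificate: {W2, J3} is a vertex cover of size 2 (every listed pair touches it), so no matching can be larger.

2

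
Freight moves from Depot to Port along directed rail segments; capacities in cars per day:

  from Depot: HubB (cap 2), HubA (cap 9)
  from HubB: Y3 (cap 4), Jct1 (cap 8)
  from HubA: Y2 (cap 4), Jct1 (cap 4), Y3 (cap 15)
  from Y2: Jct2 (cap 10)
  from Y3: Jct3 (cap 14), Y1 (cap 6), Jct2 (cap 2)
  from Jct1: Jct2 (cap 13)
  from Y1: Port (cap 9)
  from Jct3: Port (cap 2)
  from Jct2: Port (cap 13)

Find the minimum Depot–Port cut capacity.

11

Augment Depot→HubB→Y3→Y1→Port: bottleneck 2, flow now 2.
Augment Depot→HubA→Y2→Jct2→Port: bottleneck 4, flow now 6.
Augment Depot→HubA→Y3→Y1→Port: bottleneck 4, flow now 10.
Augment Depot→HubA→Y3→Jct3→Port: bottleneck 1, flow now 11.
No augmenting path remains; maximum flow = 11.
By max-flow min-cut, the minimum cut capacity equals the max flow.
In the residual graph, reachable from Depot: {Depot}.
Min-cut edges: Depot→HubB (2), Depot→HubA (9); capacity 2 + 9 = 11.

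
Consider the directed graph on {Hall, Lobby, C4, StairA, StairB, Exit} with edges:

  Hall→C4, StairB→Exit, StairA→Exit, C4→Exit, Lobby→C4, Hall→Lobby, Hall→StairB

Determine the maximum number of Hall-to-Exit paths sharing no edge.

2

Assign every edge capacity 1; by Menger, the answer equals the max flow.
Path Hall→C4→Exit (+1); total 1.
Path Hall→StairB→Exit (+1); total 2.
No residual Hall→Exit path; max flow = 2.
Certifying cut of size 2: {C4→Exit, Hall→StairB}.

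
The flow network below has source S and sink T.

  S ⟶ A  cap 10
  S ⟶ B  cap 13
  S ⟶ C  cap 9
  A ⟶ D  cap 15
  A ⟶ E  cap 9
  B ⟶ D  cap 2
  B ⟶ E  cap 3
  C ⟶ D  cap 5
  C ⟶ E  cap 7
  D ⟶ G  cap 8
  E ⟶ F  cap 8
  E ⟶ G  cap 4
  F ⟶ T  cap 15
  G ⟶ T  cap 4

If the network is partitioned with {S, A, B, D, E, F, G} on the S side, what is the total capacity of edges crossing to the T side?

28

Edges leaving {S, A, B, D, E, F, G}: S→C (9), F→T (15), G→T (4).
Cut capacity = 9 + 15 + 4 = 28.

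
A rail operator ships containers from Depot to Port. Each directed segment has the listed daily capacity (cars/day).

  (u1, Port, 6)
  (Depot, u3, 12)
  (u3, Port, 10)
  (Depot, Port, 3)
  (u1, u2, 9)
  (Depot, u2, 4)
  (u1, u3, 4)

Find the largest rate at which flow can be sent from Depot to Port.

13

Augment Depot→Port: bottleneck 3, flow now 3.
Augment Depot→u3→Port: bottleneck 10, flow now 13.
No augmenting path remains; maximum flow = 13.
In the residual graph, reachable from Depot: {Depot, u2, u3}.
Min-cut edges: Depot→Port (3), u3→Port (10); capacity 3 + 10 = 13.
This cut is saturated, so no flow can exceed 13.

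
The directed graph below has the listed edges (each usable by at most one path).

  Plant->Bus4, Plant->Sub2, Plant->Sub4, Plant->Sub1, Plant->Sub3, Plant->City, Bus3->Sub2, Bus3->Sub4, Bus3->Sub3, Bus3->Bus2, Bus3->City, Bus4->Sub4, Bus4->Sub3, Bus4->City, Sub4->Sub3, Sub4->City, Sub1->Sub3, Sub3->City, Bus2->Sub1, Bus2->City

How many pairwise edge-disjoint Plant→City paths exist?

4

Assign every edge capacity 1; by Menger, the answer equals the max flow.
Path Plant→City (+1); total 1.
Path Plant→Bus4→City (+1); total 2.
Path Plant→Sub4→City (+1); total 3.
Path Plant→Sub3→City (+1); total 4.
No residual Plant→City path; max flow = 4.
Certifying cut of size 4: {Plant→Bus4, Plant→City, Plant→Sub4, Sub3→City}.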